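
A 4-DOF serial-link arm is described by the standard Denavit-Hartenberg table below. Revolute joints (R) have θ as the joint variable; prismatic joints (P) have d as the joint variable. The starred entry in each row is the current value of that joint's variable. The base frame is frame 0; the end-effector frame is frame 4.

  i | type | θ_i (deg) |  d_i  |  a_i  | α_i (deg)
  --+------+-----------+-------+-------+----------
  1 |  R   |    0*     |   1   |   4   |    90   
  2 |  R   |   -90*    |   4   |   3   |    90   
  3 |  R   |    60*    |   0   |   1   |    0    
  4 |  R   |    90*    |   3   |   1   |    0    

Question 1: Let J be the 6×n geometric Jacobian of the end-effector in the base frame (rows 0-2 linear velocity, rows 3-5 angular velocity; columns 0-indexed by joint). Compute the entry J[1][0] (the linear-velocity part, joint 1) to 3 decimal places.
axis z_0 = ẑ; lever o_n−o_0 = (1.0000,-5.3660,-1.6340)
cross product → J_v[:, 0] = (5.3660,1.0000,-0.0000)
J_ω[:, 0] = z_0
entry J[1][0] = 1.0000

1.000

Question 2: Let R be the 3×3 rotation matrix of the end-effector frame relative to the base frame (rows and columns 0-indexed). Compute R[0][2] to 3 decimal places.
End-effector z-axis (col 2 of R) = (-1.0000,-0.0000,-0.0000)
R[0][2] = -1.0000

-1.000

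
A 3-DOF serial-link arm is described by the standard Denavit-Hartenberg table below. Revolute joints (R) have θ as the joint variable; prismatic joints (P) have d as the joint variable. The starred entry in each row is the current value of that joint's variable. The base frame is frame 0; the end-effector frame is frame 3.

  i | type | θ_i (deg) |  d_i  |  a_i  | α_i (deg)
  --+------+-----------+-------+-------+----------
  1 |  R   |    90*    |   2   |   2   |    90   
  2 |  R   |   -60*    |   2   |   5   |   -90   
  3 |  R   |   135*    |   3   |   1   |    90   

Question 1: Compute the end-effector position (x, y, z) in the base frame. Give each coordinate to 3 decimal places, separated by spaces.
1.293 6.745 -0.218

after link 1: o_1 = (0.0000, 2.0000, 2.0000)
after link 2: o_2 = (2.0000, 4.5000, -2.3301)
after link 3: o_3 = (1.2929, 6.7445, -0.2178)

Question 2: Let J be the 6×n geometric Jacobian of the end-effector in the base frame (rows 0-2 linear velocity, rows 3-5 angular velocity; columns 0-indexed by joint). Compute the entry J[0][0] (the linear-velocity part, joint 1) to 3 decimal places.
-6.745

axis z_0 = ẑ; lever o_n−o_0 = (1.2929,6.7445,-0.2178)
cross product → J_v[:, 0] = (-6.7445,1.2929,0.0000)
J_ω[:, 0] = z_0
entry J[0][0] = -6.7445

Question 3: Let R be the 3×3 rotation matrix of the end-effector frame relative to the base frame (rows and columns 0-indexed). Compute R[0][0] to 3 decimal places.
-0.707

End-effector x-axis (col 0 of R) = (-0.7071,-0.3536,0.6124)
R[0][0] = -0.7071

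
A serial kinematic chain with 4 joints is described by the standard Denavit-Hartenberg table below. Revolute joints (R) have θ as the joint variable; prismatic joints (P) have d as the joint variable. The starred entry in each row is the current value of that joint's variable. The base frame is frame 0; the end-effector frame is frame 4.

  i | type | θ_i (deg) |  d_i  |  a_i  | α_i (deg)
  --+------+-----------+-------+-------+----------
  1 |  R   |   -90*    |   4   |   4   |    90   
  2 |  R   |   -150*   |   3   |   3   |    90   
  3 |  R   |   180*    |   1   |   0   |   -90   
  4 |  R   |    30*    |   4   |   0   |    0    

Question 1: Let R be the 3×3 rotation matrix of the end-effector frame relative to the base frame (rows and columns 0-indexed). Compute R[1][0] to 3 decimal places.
-1.000

End-effector x-axis (col 0 of R) = (0.0000,-1.0000,0.0000)
R[1][0] = -1.0000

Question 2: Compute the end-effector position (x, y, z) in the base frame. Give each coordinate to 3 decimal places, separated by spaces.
1.000 -0.902 3.366

after link 1: o_1 = (0.0000, -4.0000, 4.0000)
after link 2: o_2 = (-3.0000, -1.4019, 2.5000)
after link 3: o_3 = (-3.0000, -0.9019, 3.3660)
after link 4: o_4 = (1.0000, -0.9019, 3.3660)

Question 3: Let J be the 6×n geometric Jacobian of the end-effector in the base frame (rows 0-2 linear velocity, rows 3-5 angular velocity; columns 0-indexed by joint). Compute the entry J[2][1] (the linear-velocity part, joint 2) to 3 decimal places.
axis z_1 = (-1.0000,-0.0000,0.0000); lever o_n−o_1 = (1.0000,3.0981,-0.6340)
cross product → J_v[:, 1] = (-0.0000,-0.6340,-3.0981)
J_ω[:, 1] = z_1
entry J[2][1] = -3.0981

-3.098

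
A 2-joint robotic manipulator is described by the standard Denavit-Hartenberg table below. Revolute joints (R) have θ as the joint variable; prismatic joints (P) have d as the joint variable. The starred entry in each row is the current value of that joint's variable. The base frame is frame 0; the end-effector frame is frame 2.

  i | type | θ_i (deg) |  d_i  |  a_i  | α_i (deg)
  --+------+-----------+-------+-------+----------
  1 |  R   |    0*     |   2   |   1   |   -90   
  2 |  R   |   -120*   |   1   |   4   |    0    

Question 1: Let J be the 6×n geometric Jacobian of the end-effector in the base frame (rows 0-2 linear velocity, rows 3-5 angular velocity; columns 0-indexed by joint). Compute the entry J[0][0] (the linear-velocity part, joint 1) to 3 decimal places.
-1.000

axis z_0 = ẑ; lever o_n−o_0 = (-1.0000,1.0000,5.4641)
cross product → J_v[:, 0] = (-1.0000,-1.0000,0.0000)
J_ω[:, 0] = z_0
entry J[0][0] = -1.0000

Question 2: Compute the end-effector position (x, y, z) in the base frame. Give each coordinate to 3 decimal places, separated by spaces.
after link 1: o_1 = (1.0000, 0.0000, 2.0000)
after link 2: o_2 = (-1.0000, 1.0000, 5.4641)

-1.000 1.000 5.464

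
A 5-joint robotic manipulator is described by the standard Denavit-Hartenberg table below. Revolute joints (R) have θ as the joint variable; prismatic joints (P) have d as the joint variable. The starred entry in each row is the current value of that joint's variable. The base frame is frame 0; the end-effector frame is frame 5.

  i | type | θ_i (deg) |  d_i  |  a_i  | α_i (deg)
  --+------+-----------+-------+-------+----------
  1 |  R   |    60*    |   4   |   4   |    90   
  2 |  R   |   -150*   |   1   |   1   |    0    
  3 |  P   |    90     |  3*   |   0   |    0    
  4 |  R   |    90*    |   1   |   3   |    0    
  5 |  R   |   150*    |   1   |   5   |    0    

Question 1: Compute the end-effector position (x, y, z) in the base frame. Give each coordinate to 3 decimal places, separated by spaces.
5.562 -2.366 5.000

after link 1: o_1 = (2.0000, 3.4641, 4.0000)
after link 2: o_2 = (2.4330, 2.2141, 3.5000)
after link 3: o_3 = (5.0311, 0.7141, 3.5000)
after link 4: o_4 = (7.1962, 2.4641, 5.0000)
after link 5: o_5 = (5.5622, -2.3660, 5.0000)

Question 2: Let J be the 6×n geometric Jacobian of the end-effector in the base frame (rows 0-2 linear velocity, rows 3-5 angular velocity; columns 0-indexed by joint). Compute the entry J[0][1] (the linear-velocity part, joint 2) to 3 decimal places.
-0.500

axis z_1 = (0.8660,-0.5000,0.0000); lever o_n−o_1 = (3.5622,-5.8301,1.0000)
cross product → J_v[:, 1] = (-0.5000,-0.8660,-3.2679)
J_ω[:, 1] = z_1
entry J[0][1] = -0.5000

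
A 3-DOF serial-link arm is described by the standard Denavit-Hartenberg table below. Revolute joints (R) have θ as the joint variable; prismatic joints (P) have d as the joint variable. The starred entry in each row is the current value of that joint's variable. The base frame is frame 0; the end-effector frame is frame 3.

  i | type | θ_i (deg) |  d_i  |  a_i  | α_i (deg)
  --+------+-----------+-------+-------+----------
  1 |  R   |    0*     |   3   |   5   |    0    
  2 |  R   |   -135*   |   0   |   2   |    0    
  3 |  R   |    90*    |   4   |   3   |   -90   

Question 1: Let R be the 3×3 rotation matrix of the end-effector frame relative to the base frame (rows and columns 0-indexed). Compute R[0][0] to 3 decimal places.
0.707

End-effector x-axis (col 0 of R) = (0.7071,-0.7071,0.0000)
R[0][0] = 0.7071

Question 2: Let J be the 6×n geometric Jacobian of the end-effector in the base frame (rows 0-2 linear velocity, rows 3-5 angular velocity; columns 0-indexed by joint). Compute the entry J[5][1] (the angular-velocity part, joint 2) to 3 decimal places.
axis z_1 = (0.0000,0.0000,1.0000); lever o_n−o_1 = (0.7071,-3.5355,4.0000)
cross product → J_v[:, 1] = (3.5355,0.7071,-0.0000)
J_ω[:, 1] = z_1
entry J[5][1] = 1.0000

1.000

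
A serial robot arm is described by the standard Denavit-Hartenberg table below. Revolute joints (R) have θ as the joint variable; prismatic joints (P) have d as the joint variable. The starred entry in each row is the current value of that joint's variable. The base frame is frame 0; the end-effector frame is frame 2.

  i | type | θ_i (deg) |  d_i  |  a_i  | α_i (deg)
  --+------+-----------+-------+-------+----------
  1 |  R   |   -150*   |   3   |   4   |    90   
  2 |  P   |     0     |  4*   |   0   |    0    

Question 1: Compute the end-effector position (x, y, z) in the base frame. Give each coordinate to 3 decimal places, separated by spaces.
after link 1: o_1 = (-3.4641, -2.0000, 3.0000)
after link 2: o_2 = (-5.4641, 1.4641, 3.0000)

-5.464 1.464 3.000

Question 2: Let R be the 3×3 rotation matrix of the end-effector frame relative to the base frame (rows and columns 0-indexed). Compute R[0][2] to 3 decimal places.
-0.500

End-effector z-axis (col 2 of R) = (-0.5000,0.8660,0.0000)
R[0][2] = -0.5000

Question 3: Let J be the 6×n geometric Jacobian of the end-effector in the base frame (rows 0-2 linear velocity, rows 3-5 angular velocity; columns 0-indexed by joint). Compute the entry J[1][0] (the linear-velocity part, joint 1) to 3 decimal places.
-5.464

axis z_0 = ẑ; lever o_n−o_0 = (-5.4641,1.4641,3.0000)
cross product → J_v[:, 0] = (-1.4641,-5.4641,0.0000)
J_ω[:, 0] = z_0
entry J[1][0] = -5.4641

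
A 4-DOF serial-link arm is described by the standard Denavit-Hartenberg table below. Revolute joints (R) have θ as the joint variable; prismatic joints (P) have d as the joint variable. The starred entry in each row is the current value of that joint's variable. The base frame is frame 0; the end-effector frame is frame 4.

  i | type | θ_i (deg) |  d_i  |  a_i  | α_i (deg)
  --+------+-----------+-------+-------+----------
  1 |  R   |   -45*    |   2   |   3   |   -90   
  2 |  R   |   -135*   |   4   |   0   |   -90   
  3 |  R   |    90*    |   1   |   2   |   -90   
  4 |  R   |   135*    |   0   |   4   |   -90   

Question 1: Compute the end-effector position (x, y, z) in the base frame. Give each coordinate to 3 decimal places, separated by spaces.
4.621 2.207 0.707

after link 1: o_1 = (2.1213, -2.1213, 2.0000)
after link 2: o_2 = (4.9497, 0.7071, 2.0000)
after link 3: o_3 = (4.0355, -1.2071, 2.7071)
after link 4: o_4 = (4.6213, 2.2071, 0.7071)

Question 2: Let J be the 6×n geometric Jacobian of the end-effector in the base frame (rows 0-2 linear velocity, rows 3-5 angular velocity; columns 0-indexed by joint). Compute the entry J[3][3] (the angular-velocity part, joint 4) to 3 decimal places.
0.500

axis z_3 = (0.5000,-0.5000,-0.7071); lever o_n−o_3 = (0.5858,3.4142,-2.0000)
cross product → J_v[:, 3] = (3.4142,0.5858,2.0000)
J_ω[:, 3] = z_3
entry J[3][3] = 0.5000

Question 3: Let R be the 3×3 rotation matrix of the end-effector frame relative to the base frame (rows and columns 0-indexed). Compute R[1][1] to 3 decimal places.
0.500

End-effector y-axis (col 1 of R) = (-0.5000,0.5000,0.7071)
R[1][1] = 0.5000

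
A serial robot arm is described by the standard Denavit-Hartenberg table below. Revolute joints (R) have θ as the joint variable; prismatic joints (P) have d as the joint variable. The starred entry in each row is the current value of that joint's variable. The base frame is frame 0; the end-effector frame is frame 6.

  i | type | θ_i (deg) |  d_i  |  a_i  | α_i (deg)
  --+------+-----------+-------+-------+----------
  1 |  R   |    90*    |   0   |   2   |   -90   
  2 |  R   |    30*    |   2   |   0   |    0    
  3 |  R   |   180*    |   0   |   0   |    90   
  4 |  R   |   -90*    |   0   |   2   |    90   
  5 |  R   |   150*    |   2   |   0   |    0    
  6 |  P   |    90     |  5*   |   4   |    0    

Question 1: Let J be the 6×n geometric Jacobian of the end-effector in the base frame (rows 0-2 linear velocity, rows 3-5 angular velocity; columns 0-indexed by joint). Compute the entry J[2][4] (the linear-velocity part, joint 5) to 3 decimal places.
axis z_4 = (0.0000,0.8660,-0.5000); lever o_n−o_4 = (-2.0000,7.7942,-0.5000)
cross product → J_v[:, 4] = (3.4641,1.0000,1.7321)
J_ω[:, 4] = z_4
entry J[2][4] = 1.7321

1.732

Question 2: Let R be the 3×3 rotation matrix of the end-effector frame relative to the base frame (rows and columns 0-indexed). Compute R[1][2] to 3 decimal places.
End-effector z-axis (col 2 of R) = (0.0000,0.8660,-0.5000)
R[1][2] = 0.8660

0.866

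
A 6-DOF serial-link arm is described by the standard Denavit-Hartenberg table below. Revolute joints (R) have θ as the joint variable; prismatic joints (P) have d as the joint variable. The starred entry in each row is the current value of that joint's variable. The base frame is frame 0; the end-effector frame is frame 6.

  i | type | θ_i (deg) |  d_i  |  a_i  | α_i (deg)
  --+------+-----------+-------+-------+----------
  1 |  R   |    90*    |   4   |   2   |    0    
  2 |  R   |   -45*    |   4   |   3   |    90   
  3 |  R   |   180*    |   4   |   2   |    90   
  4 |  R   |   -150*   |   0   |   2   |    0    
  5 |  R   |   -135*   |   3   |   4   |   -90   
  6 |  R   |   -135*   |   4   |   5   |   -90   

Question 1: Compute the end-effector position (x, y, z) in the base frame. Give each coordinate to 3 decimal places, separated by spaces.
7.750 3.408 14.536

after link 1: o_1 = (0.0000, 2.0000, 4.0000)
after link 2: o_2 = (2.1213, 4.1213, 8.0000)
after link 3: o_3 = (3.5355, -0.1213, 8.0000)
after link 4: o_4 = (4.0532, 1.8105, 8.0000)
after link 5: o_5 = (6.0532, -1.6536, 11.0000)
after link 6: o_6 = (7.7495, 3.4083, 14.5355)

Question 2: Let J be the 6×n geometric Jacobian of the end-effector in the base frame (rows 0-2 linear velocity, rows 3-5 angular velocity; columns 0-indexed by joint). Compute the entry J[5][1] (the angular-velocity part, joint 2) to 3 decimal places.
axis z_1 = (0.0000,0.0000,1.0000); lever o_n−o_1 = (7.7495,1.4083,10.5355)
cross product → J_v[:, 1] = (-1.4083,7.7495,0.0000)
J_ω[:, 1] = z_1
entry J[5][1] = 1.0000

1.000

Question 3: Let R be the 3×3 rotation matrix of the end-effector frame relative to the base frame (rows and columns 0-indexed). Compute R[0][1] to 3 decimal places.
End-effector y-axis (col 1 of R) = (-0.8660,-0.5000,0.0000)
R[0][1] = -0.8660

-0.866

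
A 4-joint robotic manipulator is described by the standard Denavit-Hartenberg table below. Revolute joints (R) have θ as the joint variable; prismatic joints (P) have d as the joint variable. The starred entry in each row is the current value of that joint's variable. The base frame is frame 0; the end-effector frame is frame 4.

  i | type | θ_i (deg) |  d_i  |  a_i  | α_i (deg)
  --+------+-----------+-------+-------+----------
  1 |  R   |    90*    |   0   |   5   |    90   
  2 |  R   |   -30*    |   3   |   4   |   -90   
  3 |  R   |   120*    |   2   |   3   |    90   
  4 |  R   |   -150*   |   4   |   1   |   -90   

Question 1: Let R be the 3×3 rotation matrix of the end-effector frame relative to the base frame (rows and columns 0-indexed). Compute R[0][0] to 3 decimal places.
0.750

End-effector x-axis (col 0 of R) = (0.7500,0.1250,-0.6495)
R[0][0] = 0.7500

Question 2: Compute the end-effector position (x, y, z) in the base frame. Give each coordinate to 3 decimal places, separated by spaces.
-0.848 11.290 -1.900

after link 1: o_1 = (0.0000, 5.0000, 0.0000)
after link 2: o_2 = (3.0000, 8.4641, -2.0000)
after link 3: o_3 = (0.4019, 8.1651, 0.4821)
after link 4: o_4 = (-0.8481, 11.2901, -1.8995)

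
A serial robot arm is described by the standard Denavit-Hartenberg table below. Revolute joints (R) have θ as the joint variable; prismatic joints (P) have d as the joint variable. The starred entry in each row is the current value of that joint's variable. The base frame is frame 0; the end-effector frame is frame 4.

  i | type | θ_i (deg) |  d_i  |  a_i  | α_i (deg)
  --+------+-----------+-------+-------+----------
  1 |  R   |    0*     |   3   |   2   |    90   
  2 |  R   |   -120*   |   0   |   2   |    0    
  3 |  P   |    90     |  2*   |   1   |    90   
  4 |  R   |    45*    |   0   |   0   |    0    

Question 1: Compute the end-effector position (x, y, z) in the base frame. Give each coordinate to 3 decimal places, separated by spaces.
1.866 -2.000 0.768

after link 1: o_1 = (2.0000, 0.0000, 3.0000)
after link 2: o_2 = (1.0000, -0.0000, 1.2679)
after link 3: o_3 = (1.8660, -2.0000, 0.7679)
after link 4: o_4 = (1.8660, -2.0000, 0.7679)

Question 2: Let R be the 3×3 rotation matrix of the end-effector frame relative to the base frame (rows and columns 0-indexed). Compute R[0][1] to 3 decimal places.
-0.612

End-effector y-axis (col 1 of R) = (-0.6124,-0.7071,0.3536)
R[0][1] = -0.6124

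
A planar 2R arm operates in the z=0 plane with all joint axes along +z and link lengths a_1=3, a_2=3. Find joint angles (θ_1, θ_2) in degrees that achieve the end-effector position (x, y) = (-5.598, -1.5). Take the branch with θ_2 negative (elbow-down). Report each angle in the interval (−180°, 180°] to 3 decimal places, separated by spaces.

-149.997 -30.005

cos θ_2 = (33.5876−3²−3²)/(2·3·3) = 0.8660; θ_2 = -30.0054° (elbow-down)
β = atan2(-1.5000,-5.5980) = -164.9998°; ψ = atan2(-1.5002,5.5979) = -15.0027°
θ_1 = β − ψ = -149.9971°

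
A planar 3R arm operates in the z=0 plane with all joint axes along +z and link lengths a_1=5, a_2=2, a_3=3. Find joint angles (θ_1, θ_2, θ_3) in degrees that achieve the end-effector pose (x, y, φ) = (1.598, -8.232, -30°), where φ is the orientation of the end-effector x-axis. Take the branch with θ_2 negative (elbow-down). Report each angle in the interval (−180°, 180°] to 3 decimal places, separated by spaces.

wrist centre = target − a_3·(cos φ, sin φ) = (-1.0001, -6.7320)
cos θ_2 = (46.3200−5²−2²)/(2·5·2) = 0.8660; θ_2 = -30.0030° (elbow-down)
β = atan2(-6.7320,-1.0001) = -98.4498°; ψ = atan2(-1.0001,6.7320) = -8.4499°
θ_1 = β − ψ = -89.9999°
θ_3 = φ − θ_1 − θ_2 = 90.0029° (wrapped to (-180°,180°])

-90.000 -30.003 90.003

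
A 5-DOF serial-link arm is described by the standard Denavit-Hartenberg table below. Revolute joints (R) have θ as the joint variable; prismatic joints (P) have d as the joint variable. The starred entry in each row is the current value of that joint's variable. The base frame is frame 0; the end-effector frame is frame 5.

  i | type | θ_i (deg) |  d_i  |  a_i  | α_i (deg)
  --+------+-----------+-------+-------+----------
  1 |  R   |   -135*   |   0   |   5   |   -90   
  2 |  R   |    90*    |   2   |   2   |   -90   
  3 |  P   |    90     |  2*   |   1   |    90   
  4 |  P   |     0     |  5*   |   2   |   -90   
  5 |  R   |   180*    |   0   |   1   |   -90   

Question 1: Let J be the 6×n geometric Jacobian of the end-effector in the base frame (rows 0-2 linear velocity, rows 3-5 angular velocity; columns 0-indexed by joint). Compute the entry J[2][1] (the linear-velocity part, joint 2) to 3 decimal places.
2.000

axis z_1 = (0.7071,-0.7071,0.0000); lever o_n−o_1 = (1.4142,1.4142,-7.0000)
cross product → J_v[:, 1] = (4.9497,4.9497,2.0000)
J_ω[:, 1] = z_1
entry J[2][1] = 2.0000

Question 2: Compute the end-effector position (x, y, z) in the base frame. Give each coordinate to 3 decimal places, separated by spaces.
-2.121 -2.121 -7.000

after link 1: o_1 = (-3.5355, -3.5355, 0.0000)
after link 2: o_2 = (-2.1213, -4.9497, -2.0000)
after link 3: o_3 = (-1.4142, -2.8284, -2.0000)
after link 4: o_4 = (-2.8284, -1.4142, -7.0000)
after link 5: o_5 = (-2.1213, -2.1213, -7.0000)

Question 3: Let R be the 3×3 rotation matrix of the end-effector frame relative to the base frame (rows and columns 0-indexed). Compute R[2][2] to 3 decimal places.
End-effector z-axis (col 2 of R) = (0.0000,-0.0000,-1.0000)
R[2][2] = -1.0000

-1.000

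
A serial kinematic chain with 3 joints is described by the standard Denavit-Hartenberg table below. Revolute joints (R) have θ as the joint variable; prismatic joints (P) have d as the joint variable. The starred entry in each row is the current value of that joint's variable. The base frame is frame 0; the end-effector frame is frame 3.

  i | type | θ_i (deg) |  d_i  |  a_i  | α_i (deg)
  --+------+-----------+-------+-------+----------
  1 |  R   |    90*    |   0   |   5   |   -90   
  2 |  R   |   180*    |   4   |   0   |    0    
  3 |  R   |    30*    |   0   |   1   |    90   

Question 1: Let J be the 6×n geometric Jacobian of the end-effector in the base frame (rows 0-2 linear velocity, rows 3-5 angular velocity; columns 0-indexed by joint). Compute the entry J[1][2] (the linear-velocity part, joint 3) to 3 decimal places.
0.500

axis z_2 = (-1.0000,0.0000,0.0000); lever o_n−o_2 = (0.0000,-0.8660,0.5000)
cross product → J_v[:, 2] = (0.0000,0.5000,0.8660)
J_ω[:, 2] = z_2
entry J[1][2] = 0.5000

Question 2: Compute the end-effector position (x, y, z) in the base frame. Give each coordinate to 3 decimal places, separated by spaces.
-4.000 4.134 0.500

after link 1: o_1 = (0.0000, 5.0000, 0.0000)
after link 2: o_2 = (-4.0000, 5.0000, 0.0000)
after link 3: o_3 = (-4.0000, 4.1340, 0.5000)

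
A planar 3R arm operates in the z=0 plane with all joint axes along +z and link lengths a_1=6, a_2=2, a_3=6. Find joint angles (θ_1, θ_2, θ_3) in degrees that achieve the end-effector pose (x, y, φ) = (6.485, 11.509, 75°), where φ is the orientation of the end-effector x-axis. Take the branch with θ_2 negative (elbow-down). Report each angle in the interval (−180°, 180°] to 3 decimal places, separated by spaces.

wrist centre = target − a_3·(cos φ, sin φ) = (4.9321, 5.7134)
cos θ_2 = (56.9689−6²−2²)/(2·6·2) = 0.7070; θ_2 = -45.0055° (elbow-down)
β = atan2(5.7134,4.9321) = 49.1979°; ψ = atan2(-1.4144,7.4141) = -10.8003°
θ_1 = β − ψ = 59.9982°
θ_3 = φ − θ_1 − θ_2 = 60.0074° (wrapped to (-180°,180°])

59.998 -45.006 60.007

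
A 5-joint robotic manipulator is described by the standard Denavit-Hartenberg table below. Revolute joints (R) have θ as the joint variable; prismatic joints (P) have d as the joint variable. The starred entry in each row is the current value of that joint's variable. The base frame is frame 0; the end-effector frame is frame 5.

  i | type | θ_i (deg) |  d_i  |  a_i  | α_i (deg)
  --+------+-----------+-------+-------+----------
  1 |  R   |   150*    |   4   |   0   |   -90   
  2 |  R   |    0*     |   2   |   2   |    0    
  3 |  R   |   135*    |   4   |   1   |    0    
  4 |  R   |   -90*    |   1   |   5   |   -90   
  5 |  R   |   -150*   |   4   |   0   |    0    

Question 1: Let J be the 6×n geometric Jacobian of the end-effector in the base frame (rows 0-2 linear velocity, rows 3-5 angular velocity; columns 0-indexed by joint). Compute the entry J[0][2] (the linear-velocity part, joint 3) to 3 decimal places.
6.124

axis z_2 = (-0.5000,-0.8660,0.0000); lever o_n−o_2 = (-2.5000,-4.3301,-7.0711)
cross product → J_v[:, 2] = (6.1237,-3.5355,-0.0000)
J_ω[:, 2] = z_2
entry J[0][2] = 6.1237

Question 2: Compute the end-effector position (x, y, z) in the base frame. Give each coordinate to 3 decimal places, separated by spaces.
-5.232 -5.062 -3.071

after link 1: o_1 = (0.0000, 0.0000, 4.0000)
after link 2: o_2 = (-2.7321, -0.7321, 4.0000)
after link 3: o_3 = (-4.1197, -4.5497, 3.2929)
after link 4: o_4 = (-7.6815, -3.6480, -0.2426)
after link 5: o_5 = (-5.2321, -5.0622, -3.0711)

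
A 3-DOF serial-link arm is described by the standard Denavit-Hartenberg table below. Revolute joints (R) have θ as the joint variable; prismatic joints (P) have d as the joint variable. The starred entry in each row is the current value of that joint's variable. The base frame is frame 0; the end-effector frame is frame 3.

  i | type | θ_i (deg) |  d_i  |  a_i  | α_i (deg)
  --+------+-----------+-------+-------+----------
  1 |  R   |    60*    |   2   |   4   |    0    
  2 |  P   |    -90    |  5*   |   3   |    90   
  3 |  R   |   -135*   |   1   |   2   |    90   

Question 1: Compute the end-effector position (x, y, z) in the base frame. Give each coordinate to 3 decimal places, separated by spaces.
after link 1: o_1 = (2.0000, 3.4641, 2.0000)
after link 2: o_2 = (4.5981, 1.9641, 7.0000)
after link 3: o_3 = (2.8733, 1.8052, 5.5858)

2.873 1.805 5.586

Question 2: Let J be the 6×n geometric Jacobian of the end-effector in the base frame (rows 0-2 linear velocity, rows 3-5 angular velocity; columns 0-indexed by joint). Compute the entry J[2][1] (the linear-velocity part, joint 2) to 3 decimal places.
1.000

prismatic axis z_1 = (0.0000,0.0000,1.0000)
J_v[:, 1] = z_1; J_ω[:, 1] = (0,0,0)
entry J[2][1] = 1.0000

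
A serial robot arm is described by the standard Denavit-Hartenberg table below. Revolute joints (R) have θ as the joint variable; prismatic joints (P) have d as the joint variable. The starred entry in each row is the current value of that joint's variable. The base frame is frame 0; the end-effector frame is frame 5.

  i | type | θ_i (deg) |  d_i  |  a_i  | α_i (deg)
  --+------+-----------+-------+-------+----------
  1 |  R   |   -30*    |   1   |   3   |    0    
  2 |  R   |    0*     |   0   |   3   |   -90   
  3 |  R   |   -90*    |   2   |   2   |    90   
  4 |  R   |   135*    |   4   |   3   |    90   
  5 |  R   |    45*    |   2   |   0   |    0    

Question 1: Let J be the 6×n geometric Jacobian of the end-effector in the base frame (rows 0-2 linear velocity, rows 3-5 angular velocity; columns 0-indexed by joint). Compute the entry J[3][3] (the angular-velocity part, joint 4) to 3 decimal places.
-0.866

axis z_3 = (-0.8660,0.5000,0.0000); lever o_n−o_3 = (-1.6963,5.0619,-0.7071)
cross product → J_v[:, 3] = (-0.3536,-0.6124,-3.5355)
J_ω[:, 3] = z_3
entry J[3][3] = -0.8660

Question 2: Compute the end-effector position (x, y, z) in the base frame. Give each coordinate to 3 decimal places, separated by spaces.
after link 1: o_1 = (2.5981, -1.5000, 1.0000)
after link 2: o_2 = (5.1962, -3.0000, 1.0000)
after link 3: o_3 = (6.1962, -1.2679, 3.0000)
after link 4: o_4 = (3.7927, 2.5692, 0.8787)
after link 5: o_5 = (4.4998, 3.7939, 2.2929)

4.500 3.794 2.293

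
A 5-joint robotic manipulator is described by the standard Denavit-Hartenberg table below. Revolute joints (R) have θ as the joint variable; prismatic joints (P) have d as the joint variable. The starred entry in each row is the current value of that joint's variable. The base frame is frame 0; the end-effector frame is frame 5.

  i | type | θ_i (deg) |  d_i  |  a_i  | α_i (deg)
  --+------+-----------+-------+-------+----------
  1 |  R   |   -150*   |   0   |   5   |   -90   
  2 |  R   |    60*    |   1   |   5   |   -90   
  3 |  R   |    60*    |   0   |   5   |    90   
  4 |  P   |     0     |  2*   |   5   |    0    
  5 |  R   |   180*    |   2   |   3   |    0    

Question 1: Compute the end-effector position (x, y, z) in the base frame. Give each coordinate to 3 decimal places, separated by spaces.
after link 1: o_1 = (-4.3301, -2.5000, 0.0000)
after link 2: o_2 = (-5.9952, -4.6160, -4.3301)
after link 3: o_3 = (-9.2428, -1.4910, -6.4952)
after link 4: o_4 = (-12.7404, 0.3349, -10.1603)
after link 5: o_5 = (-11.0418, -2.8391, -10.3612)

-11.042 -2.839 -10.361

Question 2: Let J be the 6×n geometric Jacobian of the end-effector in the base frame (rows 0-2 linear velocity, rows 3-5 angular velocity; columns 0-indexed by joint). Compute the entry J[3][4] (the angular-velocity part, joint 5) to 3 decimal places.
-0.125

axis z_4 = (-0.1250,-0.6495,-0.7500); lever o_n−o_4 = (1.6986,-3.1740,-0.2010)
cross product → J_v[:, 4] = (-2.2500,-1.2990,1.5000)
J_ω[:, 4] = z_4
entry J[3][4] = -0.1250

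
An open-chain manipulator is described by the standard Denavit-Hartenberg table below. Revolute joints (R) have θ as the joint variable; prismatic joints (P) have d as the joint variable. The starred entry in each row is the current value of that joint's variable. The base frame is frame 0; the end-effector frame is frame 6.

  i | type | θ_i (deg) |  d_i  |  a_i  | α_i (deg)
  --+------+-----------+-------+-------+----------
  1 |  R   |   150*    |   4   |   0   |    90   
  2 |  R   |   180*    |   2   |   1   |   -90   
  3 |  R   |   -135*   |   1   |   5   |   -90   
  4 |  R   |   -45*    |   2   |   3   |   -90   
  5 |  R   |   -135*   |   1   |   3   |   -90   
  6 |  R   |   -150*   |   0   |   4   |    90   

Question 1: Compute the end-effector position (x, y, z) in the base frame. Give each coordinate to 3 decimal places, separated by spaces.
1.029 10.817 2.768

after link 1: o_1 = (0.0000, 0.0000, 4.0000)
after link 2: o_2 = (1.8660, 1.2321, 4.0000)
after link 3: o_3 = (0.5719, 6.0617, 3.0000)
after link 4: o_4 = (1.9547, 8.6284, 0.8787)
after link 5: o_5 = (4.2090, 8.4115, 3.0858)
after link 6: o_6 = (1.0287, 10.8166, 2.7679)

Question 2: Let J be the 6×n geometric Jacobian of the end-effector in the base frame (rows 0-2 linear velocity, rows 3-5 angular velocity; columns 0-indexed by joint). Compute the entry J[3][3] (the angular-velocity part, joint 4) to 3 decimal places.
0.966

axis z_3 = (0.9659,0.2588,0.0000); lever o_n−o_3 = (0.4567,4.7549,-0.2321)
cross product → J_v[:, 3] = (-0.0601,0.2241,4.4747)
J_ω[:, 3] = z_3
entry J[3][3] = 0.9659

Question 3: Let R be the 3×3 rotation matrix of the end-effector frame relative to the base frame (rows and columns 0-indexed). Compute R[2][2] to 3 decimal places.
End-effector z-axis (col 2 of R) = (-0.2477,-0.4415,-0.8624)
R[2][2] = -0.8624

-0.862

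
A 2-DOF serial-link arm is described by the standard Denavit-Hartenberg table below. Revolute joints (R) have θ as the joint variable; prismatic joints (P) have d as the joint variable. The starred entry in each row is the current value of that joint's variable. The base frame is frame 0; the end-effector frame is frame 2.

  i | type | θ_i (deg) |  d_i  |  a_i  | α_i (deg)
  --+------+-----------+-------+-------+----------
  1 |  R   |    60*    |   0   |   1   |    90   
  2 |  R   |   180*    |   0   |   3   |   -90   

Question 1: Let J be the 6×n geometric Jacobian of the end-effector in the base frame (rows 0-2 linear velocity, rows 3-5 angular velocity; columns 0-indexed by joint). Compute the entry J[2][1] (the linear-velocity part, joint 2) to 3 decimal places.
-3.000

axis z_1 = (0.8660,-0.5000,0.0000); lever o_n−o_1 = (-1.5000,-2.5981,0.0000)
cross product → J_v[:, 1] = (-0.0000,-0.0000,-3.0000)
J_ω[:, 1] = z_1
entry J[2][1] = -3.0000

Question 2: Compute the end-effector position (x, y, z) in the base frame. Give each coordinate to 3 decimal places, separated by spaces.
-1.000 -1.732 0.000

after link 1: o_1 = (0.5000, 0.8660, 0.0000)
after link 2: o_2 = (-1.0000, -1.7321, 0.0000)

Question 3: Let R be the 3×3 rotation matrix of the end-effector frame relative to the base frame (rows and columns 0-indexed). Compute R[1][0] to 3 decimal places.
End-effector x-axis (col 0 of R) = (-0.5000,-0.8660,0.0000)
R[1][0] = -0.8660

-0.866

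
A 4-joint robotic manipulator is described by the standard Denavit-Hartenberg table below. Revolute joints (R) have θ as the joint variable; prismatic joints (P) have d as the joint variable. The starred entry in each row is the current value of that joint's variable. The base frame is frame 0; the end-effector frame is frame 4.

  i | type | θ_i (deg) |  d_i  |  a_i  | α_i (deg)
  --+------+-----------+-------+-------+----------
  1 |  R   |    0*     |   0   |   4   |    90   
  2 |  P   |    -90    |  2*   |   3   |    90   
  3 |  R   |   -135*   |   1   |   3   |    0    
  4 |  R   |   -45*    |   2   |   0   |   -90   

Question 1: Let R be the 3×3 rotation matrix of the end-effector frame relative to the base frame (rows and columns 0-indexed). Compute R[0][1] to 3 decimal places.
End-effector y-axis (col 1 of R) = (1.0000,0.0000,0.0000)
R[0][1] = 1.0000

1.000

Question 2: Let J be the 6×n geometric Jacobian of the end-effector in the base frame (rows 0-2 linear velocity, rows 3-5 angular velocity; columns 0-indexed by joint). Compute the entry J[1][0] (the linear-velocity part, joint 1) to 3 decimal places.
1.000

axis z_0 = ẑ; lever o_n−o_0 = (1.0000,0.1213,-0.8787)
cross product → J_v[:, 0] = (-0.1213,1.0000,0.0000)
J_ω[:, 0] = z_0
entry J[1][0] = 1.0000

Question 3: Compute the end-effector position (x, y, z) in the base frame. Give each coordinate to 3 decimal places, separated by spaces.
after link 1: o_1 = (4.0000, 0.0000, 0.0000)
after link 2: o_2 = (4.0000, -2.0000, -3.0000)
after link 3: o_3 = (3.0000, 0.1213, -0.8787)
after link 4: o_4 = (1.0000, 0.1213, -0.8787)

1.000 0.121 -0.879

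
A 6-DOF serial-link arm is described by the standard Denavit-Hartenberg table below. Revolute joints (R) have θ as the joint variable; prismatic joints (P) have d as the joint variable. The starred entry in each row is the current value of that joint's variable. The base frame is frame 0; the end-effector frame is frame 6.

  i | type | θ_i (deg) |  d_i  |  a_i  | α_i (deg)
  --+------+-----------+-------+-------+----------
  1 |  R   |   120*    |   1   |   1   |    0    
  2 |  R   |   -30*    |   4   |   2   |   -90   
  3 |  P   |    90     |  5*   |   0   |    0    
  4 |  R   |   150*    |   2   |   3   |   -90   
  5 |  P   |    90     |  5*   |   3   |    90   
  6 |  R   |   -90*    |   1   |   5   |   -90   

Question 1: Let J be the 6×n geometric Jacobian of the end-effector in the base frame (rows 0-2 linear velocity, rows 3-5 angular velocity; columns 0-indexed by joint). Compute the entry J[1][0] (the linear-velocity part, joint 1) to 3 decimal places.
-4.500

axis z_0 = ẑ; lever o_n−o_0 = (-4.5000,0.8660,8.4641)
cross product → J_v[:, 0] = (-0.8660,-4.5000,0.0000)
J_ω[:, 0] = z_0
entry J[1][0] = -4.5000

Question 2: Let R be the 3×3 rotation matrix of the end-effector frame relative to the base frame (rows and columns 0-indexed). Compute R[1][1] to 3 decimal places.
End-effector y-axis (col 1 of R) = (0.0000,0.5000,-0.8660)
R[1][1] = 0.5000

0.500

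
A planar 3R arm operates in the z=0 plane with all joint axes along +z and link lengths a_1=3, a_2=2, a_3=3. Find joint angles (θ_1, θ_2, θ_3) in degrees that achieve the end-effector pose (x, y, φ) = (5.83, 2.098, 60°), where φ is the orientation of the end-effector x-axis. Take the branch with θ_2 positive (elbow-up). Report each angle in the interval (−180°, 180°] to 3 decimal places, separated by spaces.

-30.003 60.006 29.998

wrist centre = target − a_3·(cos φ, sin φ) = (4.3300, -0.5001)
cos θ_2 = (18.9990−3²−2²)/(2·3·2) = 0.4999; θ_2 = 60.0056° (elbow-up)
β = atan2(-0.5001,4.3300) = -6.5880°; ψ = atan2(1.7321,3.9998) = 23.4153°
θ_1 = β − ψ = -30.0033°
θ_3 = φ − θ_1 − θ_2 = 29.9976° (wrapped to (-180°,180°])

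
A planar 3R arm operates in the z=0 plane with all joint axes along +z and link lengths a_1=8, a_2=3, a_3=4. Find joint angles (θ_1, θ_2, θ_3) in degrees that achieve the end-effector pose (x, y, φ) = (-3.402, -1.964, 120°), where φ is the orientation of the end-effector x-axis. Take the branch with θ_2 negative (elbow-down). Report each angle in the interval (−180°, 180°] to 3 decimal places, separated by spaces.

wrist centre = target − a_3·(cos φ, sin φ) = (-1.4020, -5.4281)
cos θ_2 = (31.4299−8²−3²)/(2·8·3) = -0.8660; θ_2 = -150.0021° (elbow-down)
β = atan2(-5.4281,-1.4020) = -104.4822°; ψ = atan2(-1.4999,5.4019) = -15.5181°
θ_1 = β − ψ = -88.9641°
θ_3 = φ − θ_1 − θ_2 = -1.0338° (wrapped to (-180°,180°])

-88.964 -150.002 -1.034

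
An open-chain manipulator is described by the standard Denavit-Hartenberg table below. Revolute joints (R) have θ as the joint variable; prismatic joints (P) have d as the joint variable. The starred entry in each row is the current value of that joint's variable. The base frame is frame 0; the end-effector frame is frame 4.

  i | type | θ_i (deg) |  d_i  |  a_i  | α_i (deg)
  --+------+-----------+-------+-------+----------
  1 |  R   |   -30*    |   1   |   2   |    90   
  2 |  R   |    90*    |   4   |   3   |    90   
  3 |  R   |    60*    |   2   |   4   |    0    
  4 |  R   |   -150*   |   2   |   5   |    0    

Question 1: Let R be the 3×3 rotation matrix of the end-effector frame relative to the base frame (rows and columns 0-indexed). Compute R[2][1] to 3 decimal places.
1.000

End-effector y-axis (col 1 of R) = (0.0000,0.0000,1.0000)
R[2][1] = 1.0000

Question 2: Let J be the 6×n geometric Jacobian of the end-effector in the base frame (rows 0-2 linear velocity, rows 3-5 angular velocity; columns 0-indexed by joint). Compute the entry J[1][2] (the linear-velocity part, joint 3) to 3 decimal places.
axis z_2 = (0.8660,-0.5000,-0.0000); lever o_n−o_2 = (4.2321,-0.6699,2.0000)
cross product → J_v[:, 2] = (-1.0000,-1.7321,1.5359)
J_ω[:, 2] = z_2
entry J[1][2] = -1.7321

-1.732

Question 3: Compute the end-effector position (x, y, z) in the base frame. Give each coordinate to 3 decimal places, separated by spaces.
3.964 -5.134 6.000

after link 1: o_1 = (1.7321, -1.0000, 1.0000)
after link 2: o_2 = (-0.2679, -4.4641, 4.0000)
after link 3: o_3 = (-0.2679, -8.4641, 6.0000)
after link 4: o_4 = (3.9641, -5.1340, 6.0000)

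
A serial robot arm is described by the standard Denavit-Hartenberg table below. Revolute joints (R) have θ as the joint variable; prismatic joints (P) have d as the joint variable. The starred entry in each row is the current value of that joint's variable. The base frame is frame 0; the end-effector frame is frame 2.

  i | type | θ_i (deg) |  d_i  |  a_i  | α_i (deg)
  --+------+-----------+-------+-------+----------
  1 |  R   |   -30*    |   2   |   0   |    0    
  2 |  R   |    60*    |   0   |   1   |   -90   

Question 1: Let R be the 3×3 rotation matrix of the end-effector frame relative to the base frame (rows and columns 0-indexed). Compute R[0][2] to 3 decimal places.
End-effector z-axis (col 2 of R) = (-0.5000,0.8660,0.0000)
R[0][2] = -0.5000

-0.500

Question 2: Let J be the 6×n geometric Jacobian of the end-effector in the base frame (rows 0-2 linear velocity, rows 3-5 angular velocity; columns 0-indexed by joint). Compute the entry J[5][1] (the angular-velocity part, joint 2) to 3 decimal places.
axis z_1 = (0.0000,0.0000,1.0000); lever o_n−o_1 = (0.8660,0.5000,0.0000)
cross product → J_v[:, 1] = (-0.5000,0.8660,0.0000)
J_ω[:, 1] = z_1
entry J[5][1] = 1.0000

1.000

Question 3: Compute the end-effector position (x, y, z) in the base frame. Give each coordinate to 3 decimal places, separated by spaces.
0.866 0.500 2.000

after link 1: o_1 = (0.0000, 0.0000, 2.0000)
after link 2: o_2 = (0.8660, 0.5000, 2.0000)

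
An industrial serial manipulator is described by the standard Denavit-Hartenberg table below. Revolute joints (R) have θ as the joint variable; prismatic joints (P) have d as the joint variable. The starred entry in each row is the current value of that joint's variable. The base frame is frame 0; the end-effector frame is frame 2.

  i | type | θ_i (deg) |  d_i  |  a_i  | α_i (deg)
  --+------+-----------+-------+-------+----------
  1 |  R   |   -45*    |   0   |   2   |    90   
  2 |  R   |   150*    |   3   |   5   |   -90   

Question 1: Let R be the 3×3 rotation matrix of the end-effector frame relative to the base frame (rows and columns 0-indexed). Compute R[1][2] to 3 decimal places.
0.354

End-effector z-axis (col 2 of R) = (-0.3536,0.3536,-0.8660)
R[1][2] = 0.3536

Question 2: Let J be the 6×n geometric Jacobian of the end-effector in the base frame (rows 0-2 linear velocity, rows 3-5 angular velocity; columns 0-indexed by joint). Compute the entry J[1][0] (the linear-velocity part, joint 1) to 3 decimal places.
-3.769

axis z_0 = ẑ; lever o_n−o_0 = (-3.7690,-0.4737,2.5000)
cross product → J_v[:, 0] = (0.4737,-3.7690,0.0000)
J_ω[:, 0] = z_0
entry J[1][0] = -3.7690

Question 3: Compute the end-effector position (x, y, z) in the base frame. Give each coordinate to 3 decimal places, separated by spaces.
after link 1: o_1 = (1.4142, -1.4142, 0.0000)
after link 2: o_2 = (-3.7690, -0.4737, 2.5000)

-3.769 -0.474 2.500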